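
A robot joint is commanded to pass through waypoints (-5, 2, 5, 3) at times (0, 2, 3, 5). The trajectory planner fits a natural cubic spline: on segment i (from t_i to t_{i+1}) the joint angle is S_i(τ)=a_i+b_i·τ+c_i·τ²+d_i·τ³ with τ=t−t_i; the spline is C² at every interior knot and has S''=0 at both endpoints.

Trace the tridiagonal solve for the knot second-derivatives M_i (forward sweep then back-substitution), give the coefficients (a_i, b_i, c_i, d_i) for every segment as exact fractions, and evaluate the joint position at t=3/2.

Δ: Δ0=7/2, Δ1=3, Δ2=-1
row 1: diag=6, rhs=-3; c'=1/6, d'=-1/2
row 2: denom=6−1·1/6=35/6; d'=(-24−1·-1/2)/(35/6)=-141/35
back: M2=-141/35
back: M1=-1/2−1/6·-141/35=6/35
M: M0=0, M1=6/35, M2=-141/35, M3=0
seg 0: a=-5, c=M0/2=0, d=(M1−M0)/(6·2)=1/70, b=Δ0−h0·(2M0+M1)/6=241/70
seg 1: a=2, c=M1/2=3/35, d=(M2−M1)/(6·1)=-7/10, b=Δ1−h1·(2M1+M2)/6=253/70
seg 2: a=5, c=M2/2=-141/70, d=(M3−M2)/(6·2)=47/140, b=Δ2−h2·(2M2+M3)/6=59/35
t_q=3/2 → seg 0, τ=3/2; S=-5+241/70·τ+0·τ²+1/70·τ³=17/80

  seg 0: a=-5 b=241/70 c=0 d=1/70
  seg 1: a=2 b=253/70 c=3/35 d=-7/10
  seg 2: a=5 b=59/35 c=-141/70 d=47/140
S(3/2) = 17/80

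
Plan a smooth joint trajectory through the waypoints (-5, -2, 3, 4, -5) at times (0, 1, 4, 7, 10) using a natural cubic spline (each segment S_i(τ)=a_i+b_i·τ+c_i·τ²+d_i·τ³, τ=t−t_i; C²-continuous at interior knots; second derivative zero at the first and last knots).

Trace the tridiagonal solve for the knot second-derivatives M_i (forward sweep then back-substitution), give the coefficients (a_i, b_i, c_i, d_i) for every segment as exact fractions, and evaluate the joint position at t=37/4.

  seg 0: a=-5 b=19/6 c=0 d=-1/6
  seg 1: a=-2 b=8/3 c=-1/2 d=1/18
  seg 2: a=3 b=7/6 c=0 d=-5/54
  seg 3: a=4 b=-4/3 c=-5/6 d=5/54
S(37/4) = -277/128

Δ: Δ0=3, Δ1=5/3, Δ2=1/3, Δ3=-3
row 1: diag=8, rhs=-8; c'=3/8, d'=-1
row 2: denom=12−3·3/8=87/8; d'=(-8−3·-1)/(87/8)=-40/87
row 3: denom=12−3·8/29=324/29; d'=(-20−3·-40/87)/(324/29)=-5/3
back: M3=-5/3
back: M2=-40/87−8/29·-5/3=0
back: M1=-1−3/8·0=-1
M: M0=0, M1=-1, M2=0, M3=-5/3, M4=0
seg 0: a=-5, c=M0/2=0, d=(M1−M0)/(6·1)=-1/6, b=Δ0−h0·(2M0+M1)/6=19/6
seg 1: a=-2, c=M1/2=-1/2, d=(M2−M1)/(6·3)=1/18, b=Δ1−h1·(2M1+M2)/6=8/3
seg 2: a=3, c=M2/2=0, d=(M3−M2)/(6·3)=-5/54, b=Δ2−h2·(2M2+M3)/6=7/6
seg 3: a=4, c=M3/2=-5/6, d=(M4−M3)/(6·3)=5/54, b=Δ3−h3·(2M3+M4)/6=-4/3
t_q=37/4 → seg 3, τ=9/4; S=4+-4/3·τ+-5/6·τ²+5/54·τ³=-277/128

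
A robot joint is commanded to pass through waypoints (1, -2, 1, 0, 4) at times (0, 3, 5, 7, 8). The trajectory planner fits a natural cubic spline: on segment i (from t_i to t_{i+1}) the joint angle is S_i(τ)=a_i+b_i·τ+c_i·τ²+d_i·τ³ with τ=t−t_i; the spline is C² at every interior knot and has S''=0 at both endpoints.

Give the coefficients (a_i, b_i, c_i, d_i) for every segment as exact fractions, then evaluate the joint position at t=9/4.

  seg 0: a=1 b=-109/52 c=0 d=19/156
  seg 1: a=-2 b=31/26 c=57/52 d=-49/104
  seg 2: a=1 b=-1/13 c=-45/26 d=79/104
  seg 3: a=0 b=55/26 c=147/52 d=-49/52
S(9/4) = -7751/3328

Δ: Δ0=-1, Δ1=3/2, Δ2=-1/2, Δ3=4
row 1: diag=10, rhs=15; c'=1/5, d'=3/2
row 2: denom=8−2·1/5=38/5; d'=(-12−2·3/2)/(38/5)=-75/38
row 3: denom=6−2·5/19=104/19; d'=(27−2·-75/38)/(104/19)=147/26
back: M3=147/26
back: M2=-75/38−5/19·147/26=-45/13
back: M1=3/2−1/5·-45/13=57/26
M: M0=0, M1=57/26, M2=-45/13, M3=147/26, M4=0
seg 0: a=1, c=M0/2=0, d=(M1−M0)/(6·3)=19/156, b=Δ0−h0·(2M0+M1)/6=-109/52
seg 1: a=-2, c=M1/2=57/52, d=(M2−M1)/(6·2)=-49/104, b=Δ1−h1·(2M1+M2)/6=31/26
seg 2: a=1, c=M2/2=-45/26, d=(M3−M2)/(6·2)=79/104, b=Δ2−h2·(2M2+M3)/6=-1/13
seg 3: a=0, c=M3/2=147/52, d=(M4−M3)/(6·1)=-49/52, b=Δ3−h3·(2M3+M4)/6=55/26
t_q=9/4 → seg 0, τ=9/4; S=1+-109/52·τ+0·τ²+19/156·τ³=-7751/3328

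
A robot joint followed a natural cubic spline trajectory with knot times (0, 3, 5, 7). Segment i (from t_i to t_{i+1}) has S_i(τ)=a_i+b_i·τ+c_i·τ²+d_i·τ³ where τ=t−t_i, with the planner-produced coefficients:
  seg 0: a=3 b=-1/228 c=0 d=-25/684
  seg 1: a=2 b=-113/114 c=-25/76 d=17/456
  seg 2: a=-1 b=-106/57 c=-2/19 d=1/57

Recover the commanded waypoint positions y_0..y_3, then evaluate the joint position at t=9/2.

y_0=3 y_1=2 y_2=-1 y_3=-5
S(9/2) = -123/1216

y_0 = S_0(0) = a_0 = 3
y_1 = S_1(0) = a_1 = 2
y_2 = S_2(0) = a_2 = -1
y_3 = S_2(2) = -5
t_q=9/2 is in segment 1 (τ=3/2); S_1(τ)=-123/1216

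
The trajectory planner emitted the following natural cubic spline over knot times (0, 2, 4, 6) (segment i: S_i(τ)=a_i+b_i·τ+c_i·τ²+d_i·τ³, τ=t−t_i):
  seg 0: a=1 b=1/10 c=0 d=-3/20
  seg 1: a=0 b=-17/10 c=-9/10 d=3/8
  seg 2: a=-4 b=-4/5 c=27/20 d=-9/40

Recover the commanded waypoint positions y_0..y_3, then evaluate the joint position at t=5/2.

y_0=1 y_1=0 y_2=-4 y_3=-2
S(5/2) = -329/320

y_0 = S_0(0) = a_0 = 1
y_1 = S_1(0) = a_1 = 0
y_2 = S_2(0) = a_2 = -4
y_3 = S_2(2) = -2
t_q=5/2 is in segment 1 (τ=1/2); S_1(τ)=-329/320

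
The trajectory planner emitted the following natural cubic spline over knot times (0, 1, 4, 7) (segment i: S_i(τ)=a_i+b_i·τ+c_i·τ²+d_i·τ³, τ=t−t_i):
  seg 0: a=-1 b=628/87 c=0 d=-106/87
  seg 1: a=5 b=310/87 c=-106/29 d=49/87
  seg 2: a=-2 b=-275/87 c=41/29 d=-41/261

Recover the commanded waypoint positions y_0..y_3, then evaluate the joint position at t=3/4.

y_0 = S_0(0) = a_0 = -1
y_1 = S_1(0) = a_1 = 5
y_2 = S_2(0) = a_2 = -2
y_3 = S_2(3) = -3
t_q=3/4 is in segment 0 (τ=3/4); S_0(τ)=3619/928

y_0=-1 y_1=5 y_2=-2 y_3=-3
S(3/4) = 3619/928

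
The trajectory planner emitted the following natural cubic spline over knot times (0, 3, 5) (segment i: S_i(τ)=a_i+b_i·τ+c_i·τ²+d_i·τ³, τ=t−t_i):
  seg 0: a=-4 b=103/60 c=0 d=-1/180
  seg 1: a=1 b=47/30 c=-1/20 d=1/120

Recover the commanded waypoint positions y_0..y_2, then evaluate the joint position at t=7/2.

y_0 = S_0(0) = a_0 = -4
y_1 = S_1(0) = a_1 = 1
y_2 = S_1(2) = 4
t_q=7/2 is in segment 1 (τ=1/2); S_1(τ)=567/320

y_0=-4 y_1=1 y_2=4
S(7/2) = 567/320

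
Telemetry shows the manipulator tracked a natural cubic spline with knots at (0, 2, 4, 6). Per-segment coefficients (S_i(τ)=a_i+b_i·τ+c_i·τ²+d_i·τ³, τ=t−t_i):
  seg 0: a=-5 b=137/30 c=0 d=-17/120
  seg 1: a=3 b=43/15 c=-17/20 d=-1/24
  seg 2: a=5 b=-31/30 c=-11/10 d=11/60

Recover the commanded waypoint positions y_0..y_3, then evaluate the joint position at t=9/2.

y_0=-5 y_1=3 y_2=5 y_3=0
S(9/2) = 677/160

y_0 = S_0(0) = a_0 = -5
y_1 = S_1(0) = a_1 = 3
y_2 = S_2(0) = a_2 = 5
y_3 = S_2(2) = 0
t_q=9/2 is in segment 2 (τ=1/2); S_2(τ)=677/160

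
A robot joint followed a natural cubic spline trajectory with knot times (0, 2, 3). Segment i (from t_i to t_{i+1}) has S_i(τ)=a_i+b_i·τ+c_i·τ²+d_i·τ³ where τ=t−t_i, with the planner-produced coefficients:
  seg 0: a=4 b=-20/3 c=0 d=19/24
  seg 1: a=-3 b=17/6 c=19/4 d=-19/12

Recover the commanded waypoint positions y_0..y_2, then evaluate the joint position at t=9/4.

y_0=4 y_1=-3 y_2=3
S(9/4) = -517/256

y_0 = S_0(0) = a_0 = 4
y_1 = S_1(0) = a_1 = -3
y_2 = S_1(1) = 3
t_q=9/4 is in segment 1 (τ=1/4); S_1(τ)=-517/256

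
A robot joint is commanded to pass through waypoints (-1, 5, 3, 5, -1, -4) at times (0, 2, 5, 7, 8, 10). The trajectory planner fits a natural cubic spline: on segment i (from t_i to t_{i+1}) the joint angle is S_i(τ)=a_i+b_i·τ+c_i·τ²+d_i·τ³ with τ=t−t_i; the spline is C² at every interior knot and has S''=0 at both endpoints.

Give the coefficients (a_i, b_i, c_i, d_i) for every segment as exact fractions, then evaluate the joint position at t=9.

Δ: Δ0=3, Δ1=-2/3, Δ2=1, Δ3=-6, Δ4=-3/2
row 1: diag=10, rhs=-22; c'=3/10, d'=-11/5
row 2: denom=10−3·3/10=91/10; d'=(10−3·-11/5)/(91/10)=166/91
row 3: denom=6−2·20/91=506/91; d'=(-42−2·166/91)/(506/91)=-2077/253
row 4: denom=6−1·91/506=2945/506; d'=(27−1·-2077/253)/(2945/506)=17816/2945
back: M4=17816/2945
back: M3=-2077/253−91/506·17816/2945=-27381/2945
back: M2=166/91−20/91·-27381/2945=2278/589
back: M1=-11/5−3/10·2278/589=-9896/2945
M: M0=0, M1=-9896/2945, M2=2278/589, M3=-27381/2945, M4=17816/2945, M5=0
seg 0: a=-1, c=M0/2=0, d=(M1−M0)/(6·2)=-2474/8835, b=Δ0−h0·(2M0+M1)/6=36401/8835
seg 1: a=5, c=M1/2=-4948/2945, d=(M2−M1)/(6·3)=10643/26505, b=Δ1−h1·(2M1+M2)/6=6713/8835
seg 2: a=3, c=M2/2=1139/589, d=(M3−M2)/(6·2)=-38771/35340, b=Δ2−h2·(2M2+M3)/6=13436/8835
seg 3: a=5, c=M3/2=-27381/5890, d=(M4−M3)/(6·1)=45197/17670, b=Δ3−h3·(2M3+M4)/6=-34537/8835
seg 4: a=-1, c=M4/2=8908/2945, d=(M5−M4)/(6·2)=-4454/8835, b=Δ4−h4·(2M4+M5)/6=-97769/17670
t_q=9 → seg 4, τ=1; S=-1+-97769/17670·τ+8908/2945·τ²+-4454/8835·τ³=-23633/5890

  seg 0: a=-1 b=36401/8835 c=0 d=-2474/8835
  seg 1: a=5 b=6713/8835 c=-4948/2945 d=10643/26505
  seg 2: a=3 b=13436/8835 c=1139/589 d=-38771/35340
  seg 3: a=5 b=-34537/8835 c=-27381/5890 d=45197/17670
  seg 4: a=-1 b=-97769/17670 c=8908/2945 d=-4454/8835
S(9) = -23633/5890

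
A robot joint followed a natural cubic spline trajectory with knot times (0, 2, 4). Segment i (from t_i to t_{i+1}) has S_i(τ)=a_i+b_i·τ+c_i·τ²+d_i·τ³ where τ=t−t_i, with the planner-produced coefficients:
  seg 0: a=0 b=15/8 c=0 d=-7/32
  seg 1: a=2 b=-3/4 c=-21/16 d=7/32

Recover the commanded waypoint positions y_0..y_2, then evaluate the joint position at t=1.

y_0 = S_0(0) = a_0 = 0
y_1 = S_1(0) = a_1 = 2
y_2 = S_1(2) = -3
t_q=1 is in segment 0 (τ=1); S_0(τ)=53/32

y_0=0 y_1=2 y_2=-3
S(1) = 53/32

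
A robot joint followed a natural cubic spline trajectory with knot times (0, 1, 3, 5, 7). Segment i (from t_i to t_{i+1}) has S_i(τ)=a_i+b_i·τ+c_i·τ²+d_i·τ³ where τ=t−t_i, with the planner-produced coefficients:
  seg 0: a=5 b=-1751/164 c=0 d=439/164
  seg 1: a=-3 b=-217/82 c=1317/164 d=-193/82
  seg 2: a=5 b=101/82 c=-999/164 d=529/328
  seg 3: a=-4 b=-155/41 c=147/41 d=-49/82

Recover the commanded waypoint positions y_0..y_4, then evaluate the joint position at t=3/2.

y_0=5 y_1=-3 y_2=5 y_3=-4 y_4=-2
S(3/2) = -107/41

y_0 = S_0(0) = a_0 = 5
y_1 = S_1(0) = a_1 = -3
y_2 = S_2(0) = a_2 = 5
y_3 = S_3(0) = a_3 = -4
y_4 = S_3(2) = -2
t_q=3/2 is in segment 1 (τ=1/2); S_1(τ)=-107/41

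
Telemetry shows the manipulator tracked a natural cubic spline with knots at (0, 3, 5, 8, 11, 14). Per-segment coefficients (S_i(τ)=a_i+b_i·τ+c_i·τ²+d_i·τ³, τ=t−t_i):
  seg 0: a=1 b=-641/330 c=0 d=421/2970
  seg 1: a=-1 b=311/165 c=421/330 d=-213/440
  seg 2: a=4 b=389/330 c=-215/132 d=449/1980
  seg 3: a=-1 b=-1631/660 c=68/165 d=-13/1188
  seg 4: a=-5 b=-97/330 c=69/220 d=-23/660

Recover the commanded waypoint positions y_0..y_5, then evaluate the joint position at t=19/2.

y_0 = S_0(0) = a_0 = 1
y_1 = S_1(0) = a_1 = -1
y_2 = S_2(0) = a_2 = 4
y_3 = S_3(0) = a_3 = -1
y_4 = S_4(0) = a_4 = -5
y_5 = S_4(3) = -4
t_q=19/2 is in segment 3 (τ=3/2); S_3(τ)=-6717/1760

y_0=1 y_1=-1 y_2=4 y_3=-1 y_4=-5 y_5=-4
S(19/2) = -6717/1760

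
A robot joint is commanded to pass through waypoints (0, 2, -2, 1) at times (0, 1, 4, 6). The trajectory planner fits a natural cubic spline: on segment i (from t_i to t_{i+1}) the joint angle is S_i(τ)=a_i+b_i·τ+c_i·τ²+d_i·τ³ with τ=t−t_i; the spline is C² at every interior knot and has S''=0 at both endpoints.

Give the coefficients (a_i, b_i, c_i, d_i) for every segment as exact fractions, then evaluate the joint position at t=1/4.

Δ: Δ0=2, Δ1=-4/3, Δ2=3/2
row 1: diag=8, rhs=-20; c'=3/8, d'=-5/2
row 2: denom=10−3·3/8=71/8; d'=(17−3·-5/2)/(71/8)=196/71
back: M2=196/71
back: M1=-5/2−3/8·196/71=-251/71
M: M0=0, M1=-251/71, M2=196/71, M3=0
seg 0: a=0, c=M0/2=0, d=(M1−M0)/(6·1)=-251/426, b=Δ0−h0·(2M0+M1)/6=1103/426
seg 1: a=2, c=M1/2=-251/142, d=(M2−M1)/(6·3)=149/426, b=Δ1−h1·(2M1+M2)/6=175/213
seg 2: a=-2, c=M2/2=98/71, d=(M3−M2)/(6·2)=-49/213, b=Δ2−h2·(2M2+M3)/6=-145/426
t_q=1/4 → seg 0, τ=1/4; S=0+1103/426·τ+0·τ²+-251/426·τ³=5799/9088

  seg 0: a=0 b=1103/426 c=0 d=-251/426
  seg 1: a=2 b=175/213 c=-251/142 d=149/426
  seg 2: a=-2 b=-145/426 c=98/71 d=-49/213
S(1/4) = 5799/9088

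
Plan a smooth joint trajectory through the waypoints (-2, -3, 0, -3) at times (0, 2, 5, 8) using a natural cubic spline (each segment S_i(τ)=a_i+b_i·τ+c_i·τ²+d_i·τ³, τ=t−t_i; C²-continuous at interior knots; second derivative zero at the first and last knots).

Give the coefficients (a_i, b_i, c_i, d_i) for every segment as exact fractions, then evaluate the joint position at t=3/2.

Δ: Δ0=-1/2, Δ1=1, Δ2=-1
row 1: diag=10, rhs=9; c'=3/10, d'=9/10
row 2: denom=12−3·3/10=111/10; d'=(-12−3·9/10)/(111/10)=-49/37
back: M2=-49/37
back: M1=9/10−3/10·-49/37=48/37
M: M0=0, M1=48/37, M2=-49/37, M3=0
seg 0: a=-2, c=M0/2=0, d=(M1−M0)/(6·2)=4/37, b=Δ0−h0·(2M0+M1)/6=-69/74
seg 1: a=-3, c=M1/2=24/37, d=(M2−M1)/(6·3)=-97/666, b=Δ1−h1·(2M1+M2)/6=27/74
seg 2: a=0, c=M2/2=-49/74, d=(M3−M2)/(6·3)=49/666, b=Δ2−h2·(2M2+M3)/6=12/37
t_q=3/2 → seg 0, τ=3/2; S=-2+-69/74·τ+0·τ²+4/37·τ³=-449/148

  seg 0: a=-2 b=-69/74 c=0 d=4/37
  seg 1: a=-3 b=27/74 c=24/37 d=-97/666
  seg 2: a=0 b=12/37 c=-49/74 d=49/666
S(3/2) = -449/148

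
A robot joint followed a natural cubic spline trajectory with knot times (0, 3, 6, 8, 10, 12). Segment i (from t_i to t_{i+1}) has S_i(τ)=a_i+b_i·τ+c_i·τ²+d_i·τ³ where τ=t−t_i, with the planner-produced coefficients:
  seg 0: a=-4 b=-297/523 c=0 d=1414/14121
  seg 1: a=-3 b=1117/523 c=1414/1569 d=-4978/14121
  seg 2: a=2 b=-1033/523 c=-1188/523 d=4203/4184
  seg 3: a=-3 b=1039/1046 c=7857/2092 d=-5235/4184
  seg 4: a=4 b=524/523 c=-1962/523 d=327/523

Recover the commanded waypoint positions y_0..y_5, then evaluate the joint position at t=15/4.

y_0=-4 y_1=-3 y_2=2 y_3=-3 y_4=4 y_5=-4
S(15/4) = -17405/16736

y_0 = S_0(0) = a_0 = -4
y_1 = S_1(0) = a_1 = -3
y_2 = S_2(0) = a_2 = 2
y_3 = S_3(0) = a_3 = -3
y_4 = S_4(0) = a_4 = 4
y_5 = S_4(2) = -4
t_q=15/4 is in segment 1 (τ=3/4); S_1(τ)=-17405/16736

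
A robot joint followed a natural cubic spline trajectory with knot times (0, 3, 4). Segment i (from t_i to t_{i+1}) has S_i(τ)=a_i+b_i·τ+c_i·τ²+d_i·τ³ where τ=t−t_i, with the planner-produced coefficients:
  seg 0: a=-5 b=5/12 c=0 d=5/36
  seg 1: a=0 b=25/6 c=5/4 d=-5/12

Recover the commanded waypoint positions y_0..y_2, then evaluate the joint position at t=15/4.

y_0=-5 y_1=0 y_2=5
S(15/4) = 935/256

y_0 = S_0(0) = a_0 = -5
y_1 = S_1(0) = a_1 = 0
y_2 = S_1(1) = 5
t_q=15/4 is in segment 1 (τ=3/4); S_1(τ)=935/256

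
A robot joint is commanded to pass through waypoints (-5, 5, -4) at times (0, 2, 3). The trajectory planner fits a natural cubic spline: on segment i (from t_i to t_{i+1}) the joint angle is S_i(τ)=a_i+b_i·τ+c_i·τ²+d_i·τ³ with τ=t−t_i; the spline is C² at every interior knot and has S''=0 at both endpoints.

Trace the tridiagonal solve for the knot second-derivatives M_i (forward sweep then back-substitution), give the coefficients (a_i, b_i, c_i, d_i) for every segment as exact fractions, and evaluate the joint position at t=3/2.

  seg 0: a=-5 b=29/3 c=0 d=-7/6
  seg 1: a=5 b=-13/3 c=-7 d=7/3
S(3/2) = 89/16

Δ: Δ0=5, Δ1=-9
row 1: diag=6, rhs=-84; c'=1/6, d'=-14
back: M1=-14
M: M0=0, M1=-14, M2=0
seg 0: a=-5, c=M0/2=0, d=(M1−M0)/(6·2)=-7/6, b=Δ0−h0·(2M0+M1)/6=29/3
seg 1: a=5, c=M1/2=-7, d=(M2−M1)/(6·1)=7/3, b=Δ1−h1·(2M1+M2)/6=-13/3
t_q=3/2 → seg 0, τ=3/2; S=-5+29/3·τ+0·τ²+-7/6·τ³=89/16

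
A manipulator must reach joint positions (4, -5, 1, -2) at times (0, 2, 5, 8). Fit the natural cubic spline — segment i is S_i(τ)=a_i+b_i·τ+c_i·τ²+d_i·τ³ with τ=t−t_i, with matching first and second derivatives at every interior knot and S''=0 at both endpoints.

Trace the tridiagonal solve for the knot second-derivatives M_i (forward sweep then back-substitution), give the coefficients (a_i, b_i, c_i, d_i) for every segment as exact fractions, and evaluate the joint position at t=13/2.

Δ: Δ0=-9/2, Δ1=2, Δ2=-1
row 1: diag=10, rhs=39; c'=3/10, d'=39/10
row 2: denom=12−3·3/10=111/10; d'=(-18−3·39/10)/(111/10)=-99/37
back: M2=-99/37
back: M1=39/10−3/10·-99/37=174/37
M: M0=0, M1=174/37, M2=-99/37, M3=0
seg 0: a=4, c=M0/2=0, d=(M1−M0)/(6·2)=29/74, b=Δ0−h0·(2M0+M1)/6=-449/74
seg 1: a=-5, c=M1/2=87/37, d=(M2−M1)/(6·3)=-91/222, b=Δ1−h1·(2M1+M2)/6=-101/74
seg 2: a=1, c=M2/2=-99/74, d=(M3−M2)/(6·3)=11/74, b=Δ2−h2·(2M2+M3)/6=62/37
t_q=13/2 → seg 2, τ=3/2; S=1+62/37·τ+-99/74·τ²+11/74·τ³=595/592

  seg 0: a=4 b=-449/74 c=0 d=29/74
  seg 1: a=-5 b=-101/74 c=87/37 d=-91/222
  seg 2: a=1 b=62/37 c=-99/74 d=11/74
S(13/2) = 595/592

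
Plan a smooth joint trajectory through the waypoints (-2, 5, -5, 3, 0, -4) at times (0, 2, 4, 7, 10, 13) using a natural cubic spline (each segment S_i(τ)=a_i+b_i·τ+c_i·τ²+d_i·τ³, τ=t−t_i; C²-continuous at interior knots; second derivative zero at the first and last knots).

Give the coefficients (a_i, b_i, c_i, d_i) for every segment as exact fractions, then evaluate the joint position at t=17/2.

Δ: Δ0=7/2, Δ1=-5, Δ2=8/3, Δ3=-1, Δ4=-4/3
row 1: diag=8, rhs=-51; c'=1/4, d'=-51/8
row 2: denom=10−2·1/4=19/2; d'=(46−2·-51/8)/(19/2)=235/38
row 3: denom=12−3·6/19=210/19; d'=(-22−3·235/38)/(210/19)=-1541/420
row 4: denom=12−3·19/70=783/70; d'=(-2−3·-1541/420)/(783/70)=1261/1566
back: M4=1261/1566
back: M3=-1541/420−19/70·1261/1566=-3044/783
back: M2=235/38−6/19·-3044/783=3869/522
back: M1=-51/8−1/4·3869/522=-4295/522
M: M0=0, M1=-4295/522, M2=3869/522, M3=-3044/783, M4=1261/1566, M5=0
seg 0: a=-2, c=M0/2=0, d=(M1−M0)/(6·2)=-4295/6264, b=Δ0−h0·(2M0+M1)/6=4888/783
seg 1: a=5, c=M1/2=-4295/1044, d=(M2−M1)/(6·2)=2041/1566, b=Δ1−h1·(2M1+M2)/6=-3109/1566
seg 2: a=-5, c=M2/2=3869/1044, d=(M3−M2)/(6·3)=-17695/28188, b=Δ2−h2·(2M2+M3)/6=-4387/1566
seg 3: a=3, c=M3/2=-1522/783, d=(M4−M3)/(6·3)=7349/28188, b=Δ3−h3·(2M3+M4)/6=7783/3132
seg 4: a=0, c=M4/2=1261/3132, d=(M5−M4)/(6·3)=-1261/28188, b=Δ4−h4·(2M4+M5)/6=-3349/1566
t_q=17/2 → seg 3, τ=3/2; S=3+7783/3132·τ+-1522/783·τ²+7349/28188·τ³=3001/928

  seg 0: a=-2 b=4888/783 c=0 d=-4295/6264
  seg 1: a=5 b=-3109/1566 c=-4295/1044 d=2041/1566
  seg 2: a=-5 b=-4387/1566 c=3869/1044 d=-17695/28188
  seg 3: a=3 b=7783/3132 c=-1522/783 d=7349/28188
  seg 4: a=0 b=-3349/1566 c=1261/3132 d=-1261/28188
S(17/2) = 3001/928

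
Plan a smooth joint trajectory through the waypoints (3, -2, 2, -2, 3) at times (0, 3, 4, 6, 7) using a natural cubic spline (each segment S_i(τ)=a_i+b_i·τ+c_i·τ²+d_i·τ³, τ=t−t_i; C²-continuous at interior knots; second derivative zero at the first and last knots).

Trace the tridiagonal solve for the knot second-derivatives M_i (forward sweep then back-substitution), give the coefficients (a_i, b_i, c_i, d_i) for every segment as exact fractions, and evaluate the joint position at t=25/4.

Δ: Δ0=-5/3, Δ1=4, Δ2=-2, Δ3=5
row 1: diag=8, rhs=34; c'=1/8, d'=17/4
row 2: denom=6−1·1/8=47/8; d'=(-36−1·17/4)/(47/8)=-322/47
row 3: denom=6−2·16/47=250/47; d'=(42−2·-322/47)/(250/47)=1309/125
back: M3=1309/125
back: M2=-322/47−16/47·1309/125=-1302/125
back: M1=17/4−1/8·-1302/125=694/125
M: M0=0, M1=694/125, M2=-1302/125, M3=1309/125, M4=0
seg 0: a=3, c=M0/2=0, d=(M1−M0)/(6·3)=347/1125, b=Δ0−h0·(2M0+M1)/6=-1666/375
seg 1: a=-2, c=M1/2=347/125, d=(M2−M1)/(6·1)=-998/375, b=Δ1−h1·(2M1+M2)/6=1457/375
seg 2: a=2, c=M2/2=-651/125, d=(M3−M2)/(6·2)=2611/1500, b=Δ2−h2·(2M2+M3)/6=109/75
seg 3: a=-2, c=M3/2=1309/250, d=(M4−M3)/(6·1)=-1309/750, b=Δ3−h3·(2M3+M4)/6=566/375
t_q=25/4 → seg 3, τ=1/4; S=-2+566/375·τ+1309/250·τ²+-1309/750·τ³=-21163/16000

  seg 0: a=3 b=-1666/375 c=0 d=347/1125
  seg 1: a=-2 b=1457/375 c=347/125 d=-998/375
  seg 2: a=2 b=109/75 c=-651/125 d=2611/1500
  seg 3: a=-2 b=566/375 c=1309/250 d=-1309/750
S(25/4) = -21163/16000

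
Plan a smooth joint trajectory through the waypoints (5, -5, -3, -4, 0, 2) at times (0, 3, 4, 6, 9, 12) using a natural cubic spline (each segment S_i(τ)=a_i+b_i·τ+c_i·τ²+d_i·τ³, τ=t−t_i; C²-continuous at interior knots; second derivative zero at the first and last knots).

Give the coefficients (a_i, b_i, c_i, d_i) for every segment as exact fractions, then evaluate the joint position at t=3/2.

Δ: Δ0=-10/3, Δ1=2, Δ2=-1/2, Δ3=4/3, Δ4=2/3
row 1: diag=8, rhs=32; c'=1/8, d'=4
row 2: denom=6−1·1/8=47/8; d'=(-15−1·4)/(47/8)=-152/47
row 3: denom=10−2·16/47=438/47; d'=(11−2·-152/47)/(438/47)=821/438
row 4: denom=12−3·47/146=1611/146; d'=(-4−3·821/438)/(1611/146)=-1405/1611
back: M4=-1405/1611
back: M3=821/438−47/146·-1405/1611=3472/1611
back: M2=-152/47−16/47·3472/1611=-6392/1611
back: M1=4−1/8·-6392/1611=7243/1611
M: M0=0, M1=7243/1611, M2=-6392/1611, M3=3472/1611, M4=-1405/1611, M5=0
seg 0: a=5, c=M0/2=0, d=(M1−M0)/(6·3)=7243/28998, b=Δ0−h0·(2M0+M1)/6=-17983/3222
seg 1: a=-5, c=M1/2=7243/3222, d=(M2−M1)/(6·1)=-505/358, b=Δ1−h1·(2M1+M2)/6=1873/1611
seg 2: a=-3, c=M2/2=-3196/1611, d=(M3−M2)/(6·2)=274/537, b=Δ2−h2·(2M2+M3)/6=4597/3222
seg 3: a=-4, c=M3/2=1736/1611, d=(M4−M3)/(6·3)=-4877/28998, b=Δ3−h3·(2M3+M4)/6=-1243/3222
seg 4: a=0, c=M4/2=-1405/3222, d=(M5−M4)/(6·3)=1405/28998, b=Δ4−h4·(2M4+M5)/6=2479/1611
t_q=3/2 → seg 0, τ=3/2; S=5+-17983/3222·τ+0·τ²+7243/28998·τ³=-7243/2864

  seg 0: a=5 b=-17983/3222 c=0 d=7243/28998
  seg 1: a=-5 b=1873/1611 c=7243/3222 d=-505/358
  seg 2: a=-3 b=4597/3222 c=-3196/1611 d=274/537
  seg 3: a=-4 b=-1243/3222 c=1736/1611 d=-4877/28998
  seg 4: a=0 b=2479/1611 c=-1405/3222 d=1405/28998
S(3/2) = -7243/2864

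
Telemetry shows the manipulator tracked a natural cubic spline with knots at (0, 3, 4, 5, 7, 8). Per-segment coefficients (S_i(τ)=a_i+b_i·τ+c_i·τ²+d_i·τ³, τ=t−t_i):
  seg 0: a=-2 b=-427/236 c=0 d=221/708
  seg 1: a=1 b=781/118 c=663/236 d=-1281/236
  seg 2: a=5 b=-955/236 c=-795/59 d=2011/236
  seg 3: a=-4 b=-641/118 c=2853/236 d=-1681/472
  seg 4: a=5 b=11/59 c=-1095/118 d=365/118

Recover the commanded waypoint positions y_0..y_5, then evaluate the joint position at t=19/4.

y_0=-2 y_1=1 y_2=5 y_3=-4 y_4=5 y_5=-1
S(19/4) = -517/256

y_0 = S_0(0) = a_0 = -2
y_1 = S_1(0) = a_1 = 1
y_2 = S_2(0) = a_2 = 5
y_3 = S_3(0) = a_3 = -4
y_4 = S_4(0) = a_4 = 5
y_5 = S_4(1) = -1
t_q=19/4 is in segment 2 (τ=3/4); S_2(τ)=-517/256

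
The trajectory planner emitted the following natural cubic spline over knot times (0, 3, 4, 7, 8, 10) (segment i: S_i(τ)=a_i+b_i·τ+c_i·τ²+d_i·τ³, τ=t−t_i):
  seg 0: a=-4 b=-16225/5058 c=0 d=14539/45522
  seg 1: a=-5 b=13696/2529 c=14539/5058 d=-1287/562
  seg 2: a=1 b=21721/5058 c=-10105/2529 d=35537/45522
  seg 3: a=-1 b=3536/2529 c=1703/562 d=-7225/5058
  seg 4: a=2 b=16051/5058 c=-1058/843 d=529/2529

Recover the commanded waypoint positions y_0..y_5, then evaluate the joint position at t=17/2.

y_0=-4 y_1=-5 y_2=1 y_3=-1 y_4=2 y_5=5
S(17/2) = 22249/6744

y_0 = S_0(0) = a_0 = -4
y_1 = S_1(0) = a_1 = -5
y_2 = S_2(0) = a_2 = 1
y_3 = S_3(0) = a_3 = -1
y_4 = S_4(0) = a_4 = 2
y_5 = S_4(2) = 5
t_q=17/2 is in segment 4 (τ=1/2); S_4(τ)=22249/6744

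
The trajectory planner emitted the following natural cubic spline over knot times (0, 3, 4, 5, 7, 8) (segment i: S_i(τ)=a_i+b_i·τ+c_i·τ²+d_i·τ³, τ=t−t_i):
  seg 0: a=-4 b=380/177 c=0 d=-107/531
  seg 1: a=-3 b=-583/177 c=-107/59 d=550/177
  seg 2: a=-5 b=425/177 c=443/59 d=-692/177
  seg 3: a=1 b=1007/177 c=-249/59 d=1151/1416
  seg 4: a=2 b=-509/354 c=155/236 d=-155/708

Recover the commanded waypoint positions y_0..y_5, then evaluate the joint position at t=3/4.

y_0=-4 y_1=-3 y_2=-5 y_3=1 y_4=2 y_5=1
S(3/4) = -9345/3776

y_0 = S_0(0) = a_0 = -4
y_1 = S_1(0) = a_1 = -3
y_2 = S_2(0) = a_2 = -5
y_3 = S_3(0) = a_3 = 1
y_4 = S_4(0) = a_4 = 2
y_5 = S_4(1) = 1
t_q=3/4 is in segment 0 (τ=3/4); S_0(τ)=-9345/3776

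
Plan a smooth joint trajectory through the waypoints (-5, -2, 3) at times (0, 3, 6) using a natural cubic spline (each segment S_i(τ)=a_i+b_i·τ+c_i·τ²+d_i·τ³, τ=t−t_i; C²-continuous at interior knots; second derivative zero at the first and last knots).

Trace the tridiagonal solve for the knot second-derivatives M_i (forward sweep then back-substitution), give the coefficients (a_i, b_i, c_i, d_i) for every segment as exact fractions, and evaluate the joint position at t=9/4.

Δ: Δ0=1, Δ1=5/3
row 1: diag=12, rhs=4; c'=1/4, d'=1/3
back: M1=1/3
M: M0=0, M1=1/3, M2=0
seg 0: a=-5, c=M0/2=0, d=(M1−M0)/(6·3)=1/54, b=Δ0−h0·(2M0+M1)/6=5/6
seg 1: a=-2, c=M1/2=1/6, d=(M2−M1)/(6·3)=-1/54, b=Δ1−h1·(2M1+M2)/6=4/3
t_q=9/4 → seg 0, τ=9/4; S=-5+5/6·τ+0·τ²+1/54·τ³=-373/128

  seg 0: a=-5 b=5/6 c=0 d=1/54
  seg 1: a=-2 b=4/3 c=1/6 d=-1/54
S(9/4) = -373/128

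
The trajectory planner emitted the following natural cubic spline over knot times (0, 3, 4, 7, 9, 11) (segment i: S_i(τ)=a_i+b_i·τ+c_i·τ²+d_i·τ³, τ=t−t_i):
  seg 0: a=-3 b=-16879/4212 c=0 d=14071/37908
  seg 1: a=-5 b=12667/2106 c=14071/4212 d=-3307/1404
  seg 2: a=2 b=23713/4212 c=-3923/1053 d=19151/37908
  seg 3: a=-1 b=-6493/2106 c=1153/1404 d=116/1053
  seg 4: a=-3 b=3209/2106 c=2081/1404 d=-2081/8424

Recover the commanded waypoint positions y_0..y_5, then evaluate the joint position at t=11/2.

y_0=-3 y_1=-5 y_2=2 y_3=-1 y_4=-3 y_5=4
S(11/2) = 1085/288

y_0 = S_0(0) = a_0 = -3
y_1 = S_1(0) = a_1 = -5
y_2 = S_2(0) = a_2 = 2
y_3 = S_3(0) = a_3 = -1
y_4 = S_4(0) = a_4 = -3
y_5 = S_4(2) = 4
t_q=11/2 is in segment 2 (τ=3/2); S_2(τ)=1085/288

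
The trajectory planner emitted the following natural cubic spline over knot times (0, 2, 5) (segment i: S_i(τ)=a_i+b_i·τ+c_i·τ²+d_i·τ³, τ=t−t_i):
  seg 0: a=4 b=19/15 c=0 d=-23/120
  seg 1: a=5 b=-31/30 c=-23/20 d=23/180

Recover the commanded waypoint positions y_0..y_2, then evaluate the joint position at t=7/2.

y_0=4 y_1=5 y_2=-5
S(7/2) = 207/160

y_0 = S_0(0) = a_0 = 4
y_1 = S_1(0) = a_1 = 5
y_2 = S_1(3) = -5
t_q=7/2 is in segment 1 (τ=3/2); S_1(τ)=207/160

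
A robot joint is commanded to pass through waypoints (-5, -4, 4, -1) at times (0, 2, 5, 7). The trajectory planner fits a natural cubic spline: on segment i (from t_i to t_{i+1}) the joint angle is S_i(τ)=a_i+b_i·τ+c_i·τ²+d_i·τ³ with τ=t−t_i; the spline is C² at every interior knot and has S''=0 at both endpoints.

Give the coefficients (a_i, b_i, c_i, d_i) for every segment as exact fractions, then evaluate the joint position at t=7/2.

  seg 0: a=-5 b=-173/546 c=0 d=223/1092
  seg 1: a=-4 b=1165/546 c=223/182 d=-22/63
  seg 2: a=4 b=31/546 c=-349/182 d=349/1092
S(7/2) = 81/104

Δ: Δ0=1/2, Δ1=8/3, Δ2=-5/2
row 1: diag=10, rhs=13; c'=3/10, d'=13/10
row 2: denom=10−3·3/10=91/10; d'=(-31−3·13/10)/(91/10)=-349/91
back: M2=-349/91
back: M1=13/10−3/10·-349/91=223/91
M: M0=0, M1=223/91, M2=-349/91, M3=0
seg 0: a=-5, c=M0/2=0, d=(M1−M0)/(6·2)=223/1092, b=Δ0−h0·(2M0+M1)/6=-173/546
seg 1: a=-4, c=M1/2=223/182, d=(M2−M1)/(6·3)=-22/63, b=Δ1−h1·(2M1+M2)/6=1165/546
seg 2: a=4, c=M2/2=-349/182, d=(M3−M2)/(6·2)=349/1092, b=Δ2−h2·(2M2+M3)/6=31/546
t_q=7/2 → seg 1, τ=3/2; S=-4+1165/546·τ+223/182·τ²+-22/63·τ³=81/104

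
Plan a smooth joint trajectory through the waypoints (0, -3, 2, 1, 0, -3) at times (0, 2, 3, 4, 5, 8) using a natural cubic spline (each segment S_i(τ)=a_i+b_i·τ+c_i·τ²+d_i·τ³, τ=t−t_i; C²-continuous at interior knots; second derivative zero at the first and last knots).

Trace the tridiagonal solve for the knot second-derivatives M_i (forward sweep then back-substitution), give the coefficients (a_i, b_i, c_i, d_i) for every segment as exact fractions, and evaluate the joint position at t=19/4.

Δ: Δ0=-3/2, Δ1=5, Δ2=-1, Δ3=-1, Δ4=-1
row 1: diag=6, rhs=39; c'=1/6, d'=13/2
row 2: denom=4−1·1/6=23/6; d'=(-36−1·13/2)/(23/6)=-255/23
row 3: denom=4−1·6/23=86/23; d'=(0−1·-255/23)/(86/23)=255/86
row 4: denom=8−1·23/86=665/86; d'=(0−1·255/86)/(665/86)=-51/133
back: M4=-51/133
back: M3=255/86−23/86·-51/133=408/133
back: M2=-255/23−6/23·408/133=-1581/133
back: M1=13/2−1/6·-1581/133=1128/133
M: M0=0, M1=1128/133, M2=-1581/133, M3=408/133, M4=-51/133, M5=0
seg 0: a=0, c=M0/2=0, d=(M1−M0)/(6·2)=94/133, b=Δ0−h0·(2M0+M1)/6=-1151/266
seg 1: a=-3, c=M1/2=564/133, d=(M2−M1)/(6·1)=-129/38, b=Δ1−h1·(2M1+M2)/6=1105/266
seg 2: a=2, c=M2/2=-1581/266, d=(M3−M2)/(6·1)=663/266, b=Δ2−h2·(2M2+M3)/6=326/133
seg 3: a=1, c=M3/2=204/133, d=(M4−M3)/(6·1)=-153/266, b=Δ3−h3·(2M3+M4)/6=-521/266
seg 4: a=0, c=M4/2=-51/266, d=(M5−M4)/(6·3)=17/798, b=Δ4−h4·(2M4+M5)/6=-82/133
t_q=19/4 → seg 3, τ=3/4; S=1+-521/266·τ+204/133·τ²+-153/266·τ³=2573/17024

  seg 0: a=0 b=-1151/266 c=0 d=94/133
  seg 1: a=-3 b=1105/266 c=564/133 d=-129/38
  seg 2: a=2 b=326/133 c=-1581/266 d=663/266
  seg 3: a=1 b=-521/266 c=204/133 d=-153/266
  seg 4: a=0 b=-82/133 c=-51/266 d=17/798
S(19/4) = 2573/17024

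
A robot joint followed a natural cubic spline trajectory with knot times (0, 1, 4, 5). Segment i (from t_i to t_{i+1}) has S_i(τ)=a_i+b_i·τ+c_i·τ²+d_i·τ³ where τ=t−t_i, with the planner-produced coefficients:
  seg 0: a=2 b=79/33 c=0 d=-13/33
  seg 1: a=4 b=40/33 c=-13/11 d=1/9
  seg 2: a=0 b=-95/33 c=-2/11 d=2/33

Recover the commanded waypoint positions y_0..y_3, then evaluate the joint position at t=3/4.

y_0=2 y_1=4 y_2=0 y_3=-3
S(3/4) = 2555/704

y_0 = S_0(0) = a_0 = 2
y_1 = S_1(0) = a_1 = 4
y_2 = S_2(0) = a_2 = 0
y_3 = S_2(1) = -3
t_q=3/4 is in segment 0 (τ=3/4); S_0(τ)=2555/704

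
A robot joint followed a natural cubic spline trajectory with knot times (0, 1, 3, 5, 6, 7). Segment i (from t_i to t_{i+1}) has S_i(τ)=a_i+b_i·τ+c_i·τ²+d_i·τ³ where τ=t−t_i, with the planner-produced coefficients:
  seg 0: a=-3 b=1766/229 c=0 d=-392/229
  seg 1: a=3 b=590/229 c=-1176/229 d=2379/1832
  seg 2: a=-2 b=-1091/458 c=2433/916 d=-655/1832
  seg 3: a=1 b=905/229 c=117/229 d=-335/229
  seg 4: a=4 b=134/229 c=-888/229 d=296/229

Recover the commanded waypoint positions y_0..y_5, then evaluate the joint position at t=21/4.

y_0 = S_0(0) = a_0 = -3
y_1 = S_1(0) = a_1 = 3
y_2 = S_2(0) = a_2 = -2
y_3 = S_3(0) = a_3 = 1
y_4 = S_4(0) = a_4 = 4
y_5 = S_4(1) = 2
t_q=21/4 is in segment 3 (τ=1/4); S_3(τ)=29269/14656

y_0=-3 y_1=3 y_2=-2 y_3=1 y_4=4 y_5=2
S(21/4) = 29269/14656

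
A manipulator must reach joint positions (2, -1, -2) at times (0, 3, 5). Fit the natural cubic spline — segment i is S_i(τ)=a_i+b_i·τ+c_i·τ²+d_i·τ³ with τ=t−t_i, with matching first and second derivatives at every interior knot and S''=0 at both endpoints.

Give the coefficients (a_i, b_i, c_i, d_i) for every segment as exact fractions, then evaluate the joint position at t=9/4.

Δ: Δ0=-1, Δ1=-1/2
row 1: diag=10, rhs=3; c'=1/5, d'=3/10
back: M1=3/10
M: M0=0, M1=3/10, M2=0
seg 0: a=2, c=M0/2=0, d=(M1−M0)/(6·3)=1/60, b=Δ0−h0·(2M0+M1)/6=-23/20
seg 1: a=-1, c=M1/2=3/20, d=(M2−M1)/(6·2)=-1/40, b=Δ1−h1·(2M1+M2)/6=-7/10
t_q=9/4 → seg 0, τ=9/4; S=2+-23/20·τ+0·τ²+1/60·τ³=-509/1280

  seg 0: a=2 b=-23/20 c=0 d=1/60
  seg 1: a=-1 b=-7/10 c=3/20 d=-1/40
S(9/4) = -509/1280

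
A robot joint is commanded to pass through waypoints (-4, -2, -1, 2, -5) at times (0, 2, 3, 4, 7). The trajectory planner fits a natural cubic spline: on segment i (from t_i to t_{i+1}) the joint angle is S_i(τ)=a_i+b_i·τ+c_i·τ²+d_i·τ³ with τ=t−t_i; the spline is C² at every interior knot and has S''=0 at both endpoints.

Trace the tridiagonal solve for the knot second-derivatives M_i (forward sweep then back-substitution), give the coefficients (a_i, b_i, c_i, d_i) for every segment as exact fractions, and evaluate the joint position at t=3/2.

  seg 0: a=-4 b=331/267 c=0 d=-16/267
  seg 1: a=-2 b=139/267 c=-32/89 d=224/267
  seg 2: a=-1 b=619/267 c=192/89 d=-394/267
  seg 3: a=2 b=589/267 c=-202/89 d=202/801
S(3/2) = -417/178

Δ: Δ0=1, Δ1=1, Δ2=3, Δ3=-7/3
row 1: diag=6, rhs=0; c'=1/6, d'=0
row 2: denom=4−1·1/6=23/6; d'=(12−1·0)/(23/6)=72/23
row 3: denom=8−1·6/23=178/23; d'=(-32−1·72/23)/(178/23)=-404/89
back: M3=-404/89
back: M2=72/23−6/23·-404/89=384/89
back: M1=0−1/6·384/89=-64/89
M: M0=0, M1=-64/89, M2=384/89, M3=-404/89, M4=0
seg 0: a=-4, c=M0/2=0, d=(M1−M0)/(6·2)=-16/267, b=Δ0−h0·(2M0+M1)/6=331/267
seg 1: a=-2, c=M1/2=-32/89, d=(M2−M1)/(6·1)=224/267, b=Δ1−h1·(2M1+M2)/6=139/267
seg 2: a=-1, c=M2/2=192/89, d=(M3−M2)/(6·1)=-394/267, b=Δ2−h2·(2M2+M3)/6=619/267
seg 3: a=2, c=M3/2=-202/89, d=(M4−M3)/(6·3)=202/801, b=Δ3−h3·(2M3+M4)/6=589/267
t_q=3/2 → seg 0, τ=3/2; S=-4+331/267·τ+0·τ²+-16/267·τ³=-417/178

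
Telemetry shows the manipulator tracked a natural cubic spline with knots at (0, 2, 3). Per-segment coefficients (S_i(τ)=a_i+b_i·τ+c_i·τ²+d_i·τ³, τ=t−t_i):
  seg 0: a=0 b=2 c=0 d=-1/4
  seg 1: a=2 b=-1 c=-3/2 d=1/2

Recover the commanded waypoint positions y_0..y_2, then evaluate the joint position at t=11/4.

y_0=0 y_1=2 y_2=0
S(11/4) = 79/128

y_0 = S_0(0) = a_0 = 0
y_1 = S_1(0) = a_1 = 2
y_2 = S_1(1) = 0
t_q=11/4 is in segment 1 (τ=3/4); S_1(τ)=79/128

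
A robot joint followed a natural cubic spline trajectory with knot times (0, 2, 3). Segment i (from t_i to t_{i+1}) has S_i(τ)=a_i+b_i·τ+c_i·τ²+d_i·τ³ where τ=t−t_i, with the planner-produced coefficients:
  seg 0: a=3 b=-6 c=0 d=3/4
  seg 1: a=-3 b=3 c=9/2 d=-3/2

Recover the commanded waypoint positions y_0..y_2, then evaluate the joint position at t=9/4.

y_0=3 y_1=-3 y_2=3
S(9/4) = -255/128

y_0 = S_0(0) = a_0 = 3
y_1 = S_1(0) = a_1 = -3
y_2 = S_1(1) = 3
t_q=9/4 is in segment 1 (τ=1/4); S_1(τ)=-255/128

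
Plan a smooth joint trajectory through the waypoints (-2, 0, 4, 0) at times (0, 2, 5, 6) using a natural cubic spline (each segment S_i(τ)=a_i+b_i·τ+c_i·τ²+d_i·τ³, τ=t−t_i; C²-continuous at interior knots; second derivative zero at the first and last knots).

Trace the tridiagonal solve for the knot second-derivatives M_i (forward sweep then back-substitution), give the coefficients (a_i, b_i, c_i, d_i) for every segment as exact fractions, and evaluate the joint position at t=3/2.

Δ: Δ0=1, Δ1=4/3, Δ2=-4
row 1: diag=10, rhs=2; c'=3/10, d'=1/5
row 2: denom=8−3·3/10=71/10; d'=(-32−3·1/5)/(71/10)=-326/71
back: M2=-326/71
back: M1=1/5−3/10·-326/71=112/71
M: M0=0, M1=112/71, M2=-326/71, M3=0
seg 0: a=-2, c=M0/2=0, d=(M1−M0)/(6·2)=28/213, b=Δ0−h0·(2M0+M1)/6=101/213
seg 1: a=0, c=M1/2=56/71, d=(M2−M1)/(6·3)=-73/213, b=Δ1−h1·(2M1+M2)/6=437/213
seg 2: a=4, c=M2/2=-163/71, d=(M3−M2)/(6·1)=163/213, b=Δ2−h2·(2M2+M3)/6=-526/213
t_q=3/2 → seg 0, τ=3/2; S=-2+101/213·τ+0·τ²+28/213·τ³=-60/71

  seg 0: a=-2 b=101/213 c=0 d=28/213
  seg 1: a=0 b=437/213 c=56/71 d=-73/213
  seg 2: a=4 b=-526/213 c=-163/71 d=163/213
S(3/2) = -60/71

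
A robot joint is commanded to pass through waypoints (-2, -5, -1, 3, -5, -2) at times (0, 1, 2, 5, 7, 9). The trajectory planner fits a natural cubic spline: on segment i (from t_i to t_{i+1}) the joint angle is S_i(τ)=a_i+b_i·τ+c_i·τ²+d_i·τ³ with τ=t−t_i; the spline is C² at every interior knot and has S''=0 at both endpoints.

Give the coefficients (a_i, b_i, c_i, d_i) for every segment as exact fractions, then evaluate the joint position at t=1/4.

Δ: Δ0=-3, Δ1=4, Δ2=4/3, Δ3=-4, Δ4=3/2
row 1: diag=4, rhs=42; c'=1/4, d'=21/2
row 2: denom=8−1·1/4=31/4; d'=(-16−1·21/2)/(31/4)=-106/31
row 3: denom=10−3·12/31=274/31; d'=(-32−3·-106/31)/(274/31)=-337/137
row 4: denom=8−2·31/137=1034/137; d'=(33−2·-337/137)/(1034/137)=5195/1034
back: M4=5195/1034
back: M3=-337/137−31/137·5195/1034=-3719/1034
back: M2=-106/31−12/31·-3719/1034=-1048/517
back: M1=21/2−1/4·-1048/517=11381/1034
M: M0=0, M1=11381/1034, M2=-1048/517, M3=-3719/1034, M4=5195/1034, M5=0
seg 0: a=-2, c=M0/2=0, d=(M1−M0)/(6·1)=11381/6204, b=Δ0−h0·(2M0+M1)/6=-29993/6204
seg 1: a=-5, c=M1/2=11381/2068, d=(M2−M1)/(6·1)=-13477/6204, b=Δ1−h1·(2M1+M2)/6=2075/3102
seg 2: a=-1, c=M2/2=-524/517, d=(M3−M2)/(6·3)=-541/6204, b=Δ2−h2·(2M2+M3)/6=32005/6204
seg 3: a=3, c=M3/2=-3719/2068, d=(M4−M3)/(6·2)=4457/6204, b=Δ3−h3·(2M3+M4)/6=-10165/3102
seg 4: a=-5, c=M4/2=5195/2068, d=(M5−M4)/(6·2)=-5195/12408, b=Δ4−h4·(2M4+M5)/6=-5737/3102
t_q=1/4 → seg 0, τ=1/4; S=-2+-29993/6204·τ+0·τ²+11381/6204·τ³=-420873/132352

  seg 0: a=-2 b=-29993/6204 c=0 d=11381/6204
  seg 1: a=-5 b=2075/3102 c=11381/2068 d=-13477/6204
  seg 2: a=-1 b=32005/6204 c=-524/517 d=-541/6204
  seg 3: a=3 b=-10165/3102 c=-3719/2068 d=4457/6204
  seg 4: a=-5 b=-5737/3102 c=5195/2068 d=-5195/12408
S(1/4) = -420873/132352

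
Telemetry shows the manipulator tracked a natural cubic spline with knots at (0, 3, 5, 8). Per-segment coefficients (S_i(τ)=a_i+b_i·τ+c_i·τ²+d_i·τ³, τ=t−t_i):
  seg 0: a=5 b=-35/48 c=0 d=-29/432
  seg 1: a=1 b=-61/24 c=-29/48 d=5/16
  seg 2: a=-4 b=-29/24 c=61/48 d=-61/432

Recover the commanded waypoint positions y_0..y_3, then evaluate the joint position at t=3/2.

y_0=5 y_1=1 y_2=-4 y_3=0
S(3/2) = 471/128

y_0 = S_0(0) = a_0 = 5
y_1 = S_1(0) = a_1 = 1
y_2 = S_2(0) = a_2 = -4
y_3 = S_2(3) = 0
t_q=3/2 is in segment 0 (τ=3/2); S_0(τ)=471/128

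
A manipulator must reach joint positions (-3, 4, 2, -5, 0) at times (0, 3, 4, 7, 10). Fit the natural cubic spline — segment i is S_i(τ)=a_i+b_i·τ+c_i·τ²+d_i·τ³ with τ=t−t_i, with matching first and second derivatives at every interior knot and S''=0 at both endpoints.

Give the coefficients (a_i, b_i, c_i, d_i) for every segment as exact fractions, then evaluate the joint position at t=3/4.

Δ: Δ0=7/3, Δ1=-2, Δ2=-7/3, Δ3=5/3
row 1: diag=8, rhs=-26; c'=1/8, d'=-13/4
row 2: denom=8−1·1/8=63/8; d'=(-2−1·-13/4)/(63/8)=10/63
row 3: denom=12−3·8/21=76/7; d'=(24−3·10/63)/(76/7)=13/6
back: M3=13/6
back: M2=10/63−8/21·13/6=-2/3
back: M1=-13/4−1/8·-2/3=-19/6
M: M0=0, M1=-19/6, M2=-2/3, M3=13/6, M4=0
seg 0: a=-3, c=M0/2=0, d=(M1−M0)/(6·3)=-19/108, b=Δ0−h0·(2M0+M1)/6=47/12
seg 1: a=4, c=M1/2=-19/12, d=(M2−M1)/(6·1)=5/12, b=Δ1−h1·(2M1+M2)/6=-5/6
seg 2: a=2, c=M2/2=-1/3, d=(M3−M2)/(6·3)=17/108, b=Δ2−h2·(2M2+M3)/6=-11/4
seg 3: a=-5, c=M3/2=13/12, d=(M4−M3)/(6·3)=-13/108, b=Δ3−h3·(2M3+M4)/6=-1/2
t_q=3/4 → seg 0, τ=3/4; S=-3+47/12·τ+0·τ²+-19/108·τ³=-35/256

  seg 0: a=-3 b=47/12 c=0 d=-19/108
  seg 1: a=4 b=-5/6 c=-19/12 d=5/12
  seg 2: a=2 b=-11/4 c=-1/3 d=17/108
  seg 3: a=-5 b=-1/2 c=13/12 d=-13/108
S(3/4) = -35/256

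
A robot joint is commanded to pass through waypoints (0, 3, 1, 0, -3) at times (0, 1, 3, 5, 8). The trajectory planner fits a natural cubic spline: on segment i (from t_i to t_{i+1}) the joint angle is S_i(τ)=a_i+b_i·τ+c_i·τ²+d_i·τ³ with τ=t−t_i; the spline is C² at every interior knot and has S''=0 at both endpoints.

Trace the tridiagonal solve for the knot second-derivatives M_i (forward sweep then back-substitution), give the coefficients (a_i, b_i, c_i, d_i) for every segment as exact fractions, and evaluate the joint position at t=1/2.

Δ: Δ0=3, Δ1=-1, Δ2=-1/2, Δ3=-1
row 1: diag=6, rhs=-24; c'=1/3, d'=-4
row 2: denom=8−2·1/3=22/3; d'=(3−2·-4)/(22/3)=3/2
row 3: denom=10−2·3/11=104/11; d'=(-3−2·3/2)/(104/11)=-33/52
back: M3=-33/52
back: M2=3/2−3/11·-33/52=87/52
back: M1=-4−1/3·87/52=-237/52
M: M0=0, M1=-237/52, M2=87/52, M3=-33/52, M4=0
seg 0: a=0, c=M0/2=0, d=(M1−M0)/(6·1)=-79/104, b=Δ0−h0·(2M0+M1)/6=391/104
seg 1: a=3, c=M1/2=-237/104, d=(M2−M1)/(6·2)=27/52, b=Δ1−h1·(2M1+M2)/6=77/52
seg 2: a=1, c=M2/2=87/104, d=(M3−M2)/(6·2)=-5/26, b=Δ2−h2·(2M2+M3)/6=-73/52
seg 3: a=0, c=M3/2=-33/104, d=(M4−M3)/(6·3)=11/312, b=Δ3−h3·(2M3+M4)/6=-19/52
t_q=1/2 → seg 0, τ=1/2; S=0+391/104·τ+0·τ²+-79/104·τ³=1485/832

  seg 0: a=0 b=391/104 c=0 d=-79/104
  seg 1: a=3 b=77/52 c=-237/104 d=27/52
  seg 2: a=1 b=-73/52 c=87/104 d=-5/26
  seg 3: a=0 b=-19/52 c=-33/104 d=11/312
S(1/2) = 1485/832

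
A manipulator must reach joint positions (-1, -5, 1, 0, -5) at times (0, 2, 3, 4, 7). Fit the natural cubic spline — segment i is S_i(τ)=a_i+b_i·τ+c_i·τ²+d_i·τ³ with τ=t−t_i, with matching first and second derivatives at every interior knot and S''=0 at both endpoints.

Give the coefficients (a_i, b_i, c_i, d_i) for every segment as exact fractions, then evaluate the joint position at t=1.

Δ: Δ0=-2, Δ1=6, Δ2=-1, Δ3=-5/3
row 1: diag=6, rhs=48; c'=1/6, d'=8
row 2: denom=4−1·1/6=23/6; d'=(-42−1·8)/(23/6)=-300/23
row 3: denom=8−1·6/23=178/23; d'=(-4−1·-300/23)/(178/23)=104/89
back: M3=104/89
back: M2=-300/23−6/23·104/89=-1188/89
back: M1=8−1/6·-1188/89=910/89
M: M0=0, M1=910/89, M2=-1188/89, M3=104/89, M4=0
seg 0: a=-1, c=M0/2=0, d=(M1−M0)/(6·2)=455/534, b=Δ0−h0·(2M0+M1)/6=-1444/267
seg 1: a=-5, c=M1/2=455/89, d=(M2−M1)/(6·1)=-1049/267, b=Δ1−h1·(2M1+M2)/6=1286/267
seg 2: a=1, c=M2/2=-594/89, d=(M3−M2)/(6·1)=646/267, b=Δ2−h2·(2M2+M3)/6=869/267
seg 3: a=0, c=M3/2=52/89, d=(M4−M3)/(6·3)=-52/801, b=Δ3−h3·(2M3+M4)/6=-757/267
t_q=1 → seg 0, τ=1; S=-1+-1444/267·τ+0·τ²+455/534·τ³=-989/178

  seg 0: a=-1 b=-1444/267 c=0 d=455/534
  seg 1: a=-5 b=1286/267 c=455/89 d=-1049/267
  seg 2: a=1 b=869/267 c=-594/89 d=646/267
  seg 3: a=0 b=-757/267 c=52/89 d=-52/801
S(1) = -989/178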